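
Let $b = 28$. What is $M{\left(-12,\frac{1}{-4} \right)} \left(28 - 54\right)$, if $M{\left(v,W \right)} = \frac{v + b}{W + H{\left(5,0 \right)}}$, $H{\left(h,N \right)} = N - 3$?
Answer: $128$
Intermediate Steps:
$H{\left(h,N \right)} = -3 + N$ ($H{\left(h,N \right)} = N - 3 = -3 + N$)
$M{\left(v,W \right)} = \frac{28 + v}{-3 + W}$ ($M{\left(v,W \right)} = \frac{v + 28}{W + \left(-3 + 0\right)} = \frac{28 + v}{W - 3} = \frac{28 + v}{-3 + W}$)
$M{\left(-12,\frac{1}{-4} \right)} \left(28 - 54\right) = \frac{28 - 12}{-3 + \frac{1}{-4}} \left(28 - 54\right) = \frac{1}{-3 - \frac{1}{4}} \cdot 16 \left(28 - 54\right) = \frac{1}{- \frac{13}{4}} \cdot 16 \left(-26\right) = \left(- \frac{4}{13}\right) 16 \left(-26\right) = \left(- \frac{64}{13}\right) \left(-26\right) = 128$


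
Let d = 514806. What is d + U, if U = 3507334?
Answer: 4022140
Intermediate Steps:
d + U = 514806 + 3507334 = 4022140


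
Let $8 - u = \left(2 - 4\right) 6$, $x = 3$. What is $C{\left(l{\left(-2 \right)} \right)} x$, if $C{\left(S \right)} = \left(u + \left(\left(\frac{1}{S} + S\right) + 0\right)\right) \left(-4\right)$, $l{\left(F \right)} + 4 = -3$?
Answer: $- \frac{1080}{7} \approx -154.29$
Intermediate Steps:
$l{\left(F \right)} = -7$ ($l{\left(F \right)} = -4 - 3 = -7$)
$u = 20$ ($u = 8 - \left(2 - 4\right) 6 = 8 - \left(-2\right) 6 = 8 - -12 = 8 + 12 = 20$)
$C{\left(S \right)} = -80 - 4 S - \frac{4}{S}$ ($C{\left(S \right)} = \left(20 + \left(\left(\frac{1}{S} + S\right) + 0\right)\right) \left(-4\right) = \left(20 + \left(\left(S + \frac{1}{S}\right) + 0\right)\right) \left(-4\right) = \left(20 + \left(S + \frac{1}{S}\right)\right) \left(-4\right) = \left(20 + S + \frac{1}{S}\right) \left(-4\right) = -80 - 4 S - \frac{4}{S}$)
$C{\left(l{\left(-2 \right)} \right)} x = \left(-80 - -28 - \frac{4}{-7}\right) 3 = \left(-80 + 28 - - \frac{4}{7}\right) 3 = \left(-80 + 28 + \frac{4}{7}\right) 3 = \left(- \frac{360}{7}\right) 3 = - \frac{1080}{7}$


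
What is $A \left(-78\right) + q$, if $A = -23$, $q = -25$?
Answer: $1769$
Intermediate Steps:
$A \left(-78\right) + q = \left(-23\right) \left(-78\right) - 25 = 1794 - 25 = 1769$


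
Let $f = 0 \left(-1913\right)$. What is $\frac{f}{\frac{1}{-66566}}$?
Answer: $0$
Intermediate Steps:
$f = 0$
$\frac{f}{\frac{1}{-66566}} = \frac{0}{\frac{1}{-66566}} = \frac{0}{- \frac{1}{66566}} = 0 \left(-66566\right) = 0$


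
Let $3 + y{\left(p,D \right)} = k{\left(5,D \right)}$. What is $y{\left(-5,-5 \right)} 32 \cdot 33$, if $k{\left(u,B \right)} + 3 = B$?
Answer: $-11616$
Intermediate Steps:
$k{\left(u,B \right)} = -3 + B$
$y{\left(p,D \right)} = -6 + D$ ($y{\left(p,D \right)} = -3 + \left(-3 + D\right) = -6 + D$)
$y{\left(-5,-5 \right)} 32 \cdot 33 = \left(-6 - 5\right) 32 \cdot 33 = \left(-11\right) 32 \cdot 33 = \left(-352\right) 33 = -11616$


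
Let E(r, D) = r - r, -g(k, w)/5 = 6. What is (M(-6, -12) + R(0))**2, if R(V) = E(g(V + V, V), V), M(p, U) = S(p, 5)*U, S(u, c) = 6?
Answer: 5184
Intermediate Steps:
M(p, U) = 6*U
g(k, w) = -30 (g(k, w) = -5*6 = -30)
E(r, D) = 0
R(V) = 0
(M(-6, -12) + R(0))**2 = (6*(-12) + 0)**2 = (-72 + 0)**2 = (-72)**2 = 5184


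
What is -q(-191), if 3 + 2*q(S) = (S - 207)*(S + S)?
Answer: -152033/2 ≈ -76017.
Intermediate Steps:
q(S) = -3/2 + S*(-207 + S) (q(S) = -3/2 + ((S - 207)*(S + S))/2 = -3/2 + ((-207 + S)*(2*S))/2 = -3/2 + (2*S*(-207 + S))/2 = -3/2 + S*(-207 + S))
-q(-191) = -(-3/2 + (-191)**2 - 207*(-191)) = -(-3/2 + 36481 + 39537) = -1*152033/2 = -152033/2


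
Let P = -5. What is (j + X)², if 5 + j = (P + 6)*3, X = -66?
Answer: 4624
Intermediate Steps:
j = -2 (j = -5 + (-5 + 6)*3 = -5 + 1*3 = -5 + 3 = -2)
(j + X)² = (-2 - 66)² = (-68)² = 4624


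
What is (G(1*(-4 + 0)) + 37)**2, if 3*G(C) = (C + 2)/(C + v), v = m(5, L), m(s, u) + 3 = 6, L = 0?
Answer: 12769/9 ≈ 1418.8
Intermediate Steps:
m(s, u) = 3 (m(s, u) = -3 + 6 = 3)
v = 3
G(C) = (2 + C)/(3*(3 + C)) (G(C) = ((C + 2)/(C + 3))/3 = ((2 + C)/(3 + C))/3 = (2 + C)/(3*(3 + C)))
(G(1*(-4 + 0)) + 37)**2 = ((2 + 1*(-4 + 0))/(3*(3 + 1*(-4 + 0))) + 37)**2 = ((2 + 1*(-4))/(3*(3 + 1*(-4))) + 37)**2 = ((2 - 4)/(3*(3 - 4)) + 37)**2 = ((1/3)*(-2)/(-1) + 37)**2 = ((1/3)*(-1)*(-2) + 37)**2 = (2/3 + 37)**2 = (113/3)**2 = 12769/9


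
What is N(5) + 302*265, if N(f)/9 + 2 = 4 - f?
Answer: 80003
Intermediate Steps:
N(f) = 18 - 9*f (N(f) = -18 + 9*(4 - f) = -18 + (36 - 9*f) = 18 - 9*f)
N(5) + 302*265 = (18 - 9*5) + 302*265 = (18 - 45) + 80030 = -27 + 80030 = 80003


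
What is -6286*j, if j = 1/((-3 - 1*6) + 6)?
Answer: 6286/3 ≈ 2095.3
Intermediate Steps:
j = -⅓ (j = 1/((-3 - 6) + 6) = 1/(-9 + 6) = 1/(-3) = -⅓ ≈ -0.33333)
-6286*j = -6286*(-⅓) = 6286/3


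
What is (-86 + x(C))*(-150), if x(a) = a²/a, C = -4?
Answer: 13500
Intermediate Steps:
x(a) = a
(-86 + x(C))*(-150) = (-86 - 4)*(-150) = -90*(-150) = 13500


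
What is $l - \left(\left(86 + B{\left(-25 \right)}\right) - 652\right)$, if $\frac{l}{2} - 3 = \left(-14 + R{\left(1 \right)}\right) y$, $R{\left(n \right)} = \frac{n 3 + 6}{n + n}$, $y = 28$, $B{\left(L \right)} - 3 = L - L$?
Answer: $37$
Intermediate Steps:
$B{\left(L \right)} = 3$ ($B{\left(L \right)} = 3 + \left(L - L\right) = 3 + 0 = 3$)
$R{\left(n \right)} = \frac{6 + 3 n}{2 n}$ ($R{\left(n \right)} = \frac{3 n + 6}{2 n} = \left(6 + 3 n\right) \frac{1}{2 n} = \frac{6 + 3 n}{2 n}$)
$l = -526$ ($l = 6 + 2 \left(-14 + \left(\frac{3}{2} + \frac{3}{1}\right)\right) 28 = 6 + 2 \left(-14 + \left(\frac{3}{2} + 3 \cdot 1\right)\right) 28 = 6 + 2 \left(-14 + \left(\frac{3}{2} + 3\right)\right) 28 = 6 + 2 \left(-14 + \frac{9}{2}\right) 28 = 6 + 2 \left(\left(- \frac{19}{2}\right) 28\right) = 6 + 2 \left(-266\right) = 6 - 532 = -526$)
$l - \left(\left(86 + B{\left(-25 \right)}\right) - 652\right) = -526 - \left(\left(86 + 3\right) - 652\right) = -526 - \left(89 - 652\right) = -526 - -563 = -526 + 563 = 37$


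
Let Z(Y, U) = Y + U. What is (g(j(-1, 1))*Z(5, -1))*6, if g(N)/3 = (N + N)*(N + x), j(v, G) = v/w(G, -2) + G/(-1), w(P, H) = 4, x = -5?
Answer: 1125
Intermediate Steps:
Z(Y, U) = U + Y
j(v, G) = -G + v/4 (j(v, G) = v/4 + G/(-1) = v*(¼) + G*(-1) = v/4 - G = -G + v/4)
g(N) = 6*N*(-5 + N) (g(N) = 3*((N + N)*(N - 5)) = 3*((2*N)*(-5 + N)) = 3*(2*N*(-5 + N)) = 6*N*(-5 + N))
(g(j(-1, 1))*Z(5, -1))*6 = ((6*(-1*1 + (¼)*(-1))*(-5 + (-1*1 + (¼)*(-1))))*(-1 + 5))*6 = ((6*(-1 - ¼)*(-5 + (-1 - ¼)))*4)*6 = ((6*(-5/4)*(-5 - 5/4))*4)*6 = ((6*(-5/4)*(-25/4))*4)*6 = ((375/8)*4)*6 = (375/2)*6 = 1125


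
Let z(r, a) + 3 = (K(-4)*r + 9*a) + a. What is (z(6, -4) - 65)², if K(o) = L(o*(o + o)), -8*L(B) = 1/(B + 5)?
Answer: 255584169/21904 ≈ 11668.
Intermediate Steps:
L(B) = -1/(8*(5 + B)) (L(B) = -1/(8*(B + 5)) = -1/(8*(5 + B)))
K(o) = -1/(40 + 16*o²) (K(o) = -1/(40 + 8*(o*(o + o))) = -1/(40 + 8*(o*(2*o))) = -1/(40 + 8*(2*o²)) = -1/(40 + 16*o²))
z(r, a) = -3 + 10*a - r/296 (z(r, a) = -3 + (((-1/(40 + 16*(-4)²))*r + 9*a) + a) = -3 + (((-1/(40 + 16*16))*r + 9*a) + a) = -3 + (((-1/(40 + 256))*r + 9*a) + a) = -3 + (((-1/296)*r + 9*a) + a) = -3 + (((-1*1/296)*r + 9*a) + a) = -3 + ((-r/296 + 9*a) + a) = -3 + ((9*a - r/296) + a) = -3 + (10*a - r/296) = -3 + 10*a - r/296)
(z(6, -4) - 65)² = ((-3 + 10*(-4) - 1/296*6) - 65)² = ((-3 - 40 - 3/148) - 65)² = (-6367/148 - 65)² = (-15987/148)² = 255584169/21904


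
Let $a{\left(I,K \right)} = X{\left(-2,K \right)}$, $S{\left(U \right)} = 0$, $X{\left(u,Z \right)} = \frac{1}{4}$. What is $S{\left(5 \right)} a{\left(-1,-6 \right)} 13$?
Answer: $0$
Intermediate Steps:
$X{\left(u,Z \right)} = \frac{1}{4}$
$a{\left(I,K \right)} = \frac{1}{4}$
$S{\left(5 \right)} a{\left(-1,-6 \right)} 13 = 0 \cdot \frac{1}{4} \cdot 13 = 0 \cdot 13 = 0$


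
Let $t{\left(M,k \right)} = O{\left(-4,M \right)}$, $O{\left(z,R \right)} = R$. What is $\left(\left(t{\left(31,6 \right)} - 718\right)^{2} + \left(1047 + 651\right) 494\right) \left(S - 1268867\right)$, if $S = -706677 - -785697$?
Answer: $-1559628840507$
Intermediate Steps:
$t{\left(M,k \right)} = M$
$S = 79020$ ($S = -706677 + 785697 = 79020$)
$\left(\left(t{\left(31,6 \right)} - 718\right)^{2} + \left(1047 + 651\right) 494\right) \left(S - 1268867\right) = \left(\left(31 - 718\right)^{2} + \left(1047 + 651\right) 494\right) \left(79020 - 1268867\right) = \left(\left(-687\right)^{2} + 1698 \cdot 494\right) \left(-1189847\right) = \left(471969 + 838812\right) \left(-1189847\right) = 1310781 \left(-1189847\right) = -1559628840507$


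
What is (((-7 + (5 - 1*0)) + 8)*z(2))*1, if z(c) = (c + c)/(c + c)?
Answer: 6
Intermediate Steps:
z(c) = 1 (z(c) = (2*c)/((2*c)) = (2*c)*(1/(2*c)) = 1)
(((-7 + (5 - 1*0)) + 8)*z(2))*1 = (((-7 + (5 - 1*0)) + 8)*1)*1 = (((-7 + (5 + 0)) + 8)*1)*1 = (((-7 + 5) + 8)*1)*1 = ((-2 + 8)*1)*1 = (6*1)*1 = 6*1 = 6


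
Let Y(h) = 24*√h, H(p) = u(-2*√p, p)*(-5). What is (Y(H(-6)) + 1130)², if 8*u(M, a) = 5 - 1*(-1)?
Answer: 1274740 + 27120*I*√15 ≈ 1.2747e+6 + 1.0504e+5*I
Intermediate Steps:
u(M, a) = ¾ (u(M, a) = (5 - 1*(-1))/8 = (5 + 1)/8 = (⅛)*6 = ¾)
H(p) = -15/4 (H(p) = (¾)*(-5) = -15/4)
(Y(H(-6)) + 1130)² = (24*√(-15/4) + 1130)² = (24*(I*√15/2) + 1130)² = (12*I*√15 + 1130)² = (1130 + 12*I*√15)²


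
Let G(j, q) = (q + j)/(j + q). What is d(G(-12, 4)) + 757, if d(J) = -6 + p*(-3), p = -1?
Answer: 754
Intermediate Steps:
G(j, q) = 1 (G(j, q) = (j + q)/(j + q) = 1)
d(J) = -3 (d(J) = -6 - 1*(-3) = -6 + 3 = -3)
d(G(-12, 4)) + 757 = -3 + 757 = 754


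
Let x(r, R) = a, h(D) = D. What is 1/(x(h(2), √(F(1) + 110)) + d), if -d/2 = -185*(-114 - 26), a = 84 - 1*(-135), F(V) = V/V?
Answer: -1/51581 ≈ -1.9387e-5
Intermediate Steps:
F(V) = 1
a = 219 (a = 84 + 135 = 219)
d = -51800 (d = -(-370)*(-114 - 26) = -(-370)*(-140) = -2*25900 = -51800)
x(r, R) = 219
1/(x(h(2), √(F(1) + 110)) + d) = 1/(219 - 51800) = 1/(-51581) = -1/51581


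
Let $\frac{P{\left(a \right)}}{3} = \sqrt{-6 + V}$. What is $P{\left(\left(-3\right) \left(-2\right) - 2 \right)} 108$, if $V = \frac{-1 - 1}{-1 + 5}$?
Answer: $162 i \sqrt{26} \approx 826.04 i$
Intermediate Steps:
$V = - \frac{1}{2}$ ($V = - \frac{2}{4} = \left(-2\right) \frac{1}{4} = - \frac{1}{2} \approx -0.5$)
$P{\left(a \right)} = \frac{3 i \sqrt{26}}{2}$ ($P{\left(a \right)} = 3 \sqrt{-6 - \frac{1}{2}} = 3 \sqrt{- \frac{13}{2}} = 3 \frac{i \sqrt{26}}{2} = \frac{3 i \sqrt{26}}{2}$)
$P{\left(\left(-3\right) \left(-2\right) - 2 \right)} 108 = \frac{3 i \sqrt{26}}{2} \cdot 108 = 162 i \sqrt{26}$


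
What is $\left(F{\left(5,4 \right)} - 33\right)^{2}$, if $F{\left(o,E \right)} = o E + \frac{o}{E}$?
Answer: $\frac{2209}{16} \approx 138.06$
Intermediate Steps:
$F{\left(o,E \right)} = E o + \frac{o}{E}$
$\left(F{\left(5,4 \right)} - 33\right)^{2} = \left(\left(4 \cdot 5 + \frac{5}{4}\right) - 33\right)^{2} = \left(\left(20 + 5 \cdot \frac{1}{4}\right) - 33\right)^{2} = \left(\left(20 + \frac{5}{4}\right) - 33\right)^{2} = \left(\frac{85}{4} - 33\right)^{2} = \left(- \frac{47}{4}\right)^{2} = \frac{2209}{16}$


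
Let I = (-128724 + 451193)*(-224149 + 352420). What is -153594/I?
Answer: -318/85638553 ≈ -3.7133e-6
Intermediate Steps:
I = 41363421099 (I = 322469*128271 = 41363421099)
-153594/I = -153594/41363421099 = -153594*1/41363421099 = -318/85638553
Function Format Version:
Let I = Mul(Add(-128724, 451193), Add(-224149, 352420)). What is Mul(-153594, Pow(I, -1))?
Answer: Rational(-318, 85638553) ≈ -3.7133e-6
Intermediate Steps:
I = 41363421099 (I = Mul(322469, 128271) = 41363421099)
Mul(-153594, Pow(I, -1)) = Mul(-153594, Pow(41363421099, -1)) = Mul(-153594, Rational(1, 41363421099)) = Rational(-318, 85638553)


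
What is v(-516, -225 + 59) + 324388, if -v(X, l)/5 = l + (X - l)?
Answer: 326968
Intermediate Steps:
v(X, l) = -5*X (v(X, l) = -5*(l + (X - l)) = -5*X)
v(-516, -225 + 59) + 324388 = -5*(-516) + 324388 = 2580 + 324388 = 326968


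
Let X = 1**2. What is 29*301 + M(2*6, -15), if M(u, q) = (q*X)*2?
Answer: 8699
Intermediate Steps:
X = 1
M(u, q) = 2*q (M(u, q) = (q*1)*2 = q*2 = 2*q)
29*301 + M(2*6, -15) = 29*301 + 2*(-15) = 8729 - 30 = 8699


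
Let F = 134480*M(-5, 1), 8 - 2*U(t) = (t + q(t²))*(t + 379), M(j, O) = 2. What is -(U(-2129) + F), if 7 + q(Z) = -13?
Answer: 1611411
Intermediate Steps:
q(Z) = -20 (q(Z) = -7 - 13 = -20)
U(t) = 4 - (-20 + t)*(379 + t)/2 (U(t) = 4 - (t - 20)*(t + 379)/2 = 4 - (-20 + t)*(379 + t)/2)
F = 268960 (F = 134480*2 = 268960)
-(U(-2129) + F) = -((3794 - 359/2*(-2129) - ½*(-2129)²) + 268960) = -((3794 + 764311/2 - ½*4532641) + 268960) = -((3794 + 764311/2 - 4532641/2) + 268960) = -(-1880371 + 268960) = -1*(-1611411) = 1611411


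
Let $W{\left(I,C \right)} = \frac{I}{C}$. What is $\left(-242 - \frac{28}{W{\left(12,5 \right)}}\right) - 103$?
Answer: $- \frac{1070}{3} \approx -356.67$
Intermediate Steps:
$\left(-242 - \frac{28}{W{\left(12,5 \right)}}\right) - 103 = \left(-242 - \frac{28}{12 \cdot \frac{1}{5}}\right) - 103 = \left(-242 - \frac{28}{\frac{12}{5}}\right) - 103 = \left(-242 - \frac{35}{3}\right) - 103 = - \frac{761}{3} - 103 = - \frac{1070}{3}$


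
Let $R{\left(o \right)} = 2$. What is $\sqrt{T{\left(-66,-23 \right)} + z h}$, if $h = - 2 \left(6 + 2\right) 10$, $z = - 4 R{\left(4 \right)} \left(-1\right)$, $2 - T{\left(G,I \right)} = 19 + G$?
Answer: $i \sqrt{1231} \approx 35.086 i$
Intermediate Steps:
$T{\left(G,I \right)} = -17 - G$ ($T{\left(G,I \right)} = 2 - \left(19 + G\right) = -17 - G$)
$z = 8$ ($z = \left(-4\right) 2 \left(-1\right) = \left(-8\right) \left(-1\right) = 8$)
$h = -160$ ($h = \left(-2\right) 8 \cdot 10 = \left(-16\right) 10 = -160$)
$\sqrt{T{\left(-66,-23 \right)} + z h} = \sqrt{\left(-17 - -66\right) + 8 \left(-160\right)} = \sqrt{\left(-17 + 66\right) - 1280} = \sqrt{49 - 1280} = \sqrt{-1231} = i \sqrt{1231}$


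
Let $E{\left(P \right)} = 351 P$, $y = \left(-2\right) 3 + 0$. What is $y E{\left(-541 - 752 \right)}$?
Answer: $2723058$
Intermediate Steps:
$y = -6$ ($y = -6 + 0 = -6$)
$y E{\left(-541 - 752 \right)} = - 6 \cdot 351 \left(-541 - 752\right) = - 6 \cdot 351 \left(-1293\right) = \left(-6\right) \left(-453843\right) = 2723058$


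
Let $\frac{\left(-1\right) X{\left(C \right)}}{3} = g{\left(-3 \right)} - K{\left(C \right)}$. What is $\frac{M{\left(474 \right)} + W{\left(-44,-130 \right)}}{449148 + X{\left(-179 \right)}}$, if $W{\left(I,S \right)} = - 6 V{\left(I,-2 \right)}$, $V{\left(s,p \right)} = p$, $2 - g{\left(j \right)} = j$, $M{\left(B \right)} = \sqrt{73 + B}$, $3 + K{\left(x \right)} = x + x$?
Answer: $\frac{2}{74675} + \frac{\sqrt{547}}{448050} \approx 7.8982 \cdot 10^{-5}$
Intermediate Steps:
$K{\left(x \right)} = -3 + 2 x$ ($K{\left(x \right)} = -3 + \left(x + x\right) = -3 + 2 x$)
$g{\left(j \right)} = 2 - j$
$W{\left(I,S \right)} = 12$ ($W{\left(I,S \right)} = \left(-6\right) \left(-2\right) = 12$)
$X{\left(C \right)} = -24 + 6 C$ ($X{\left(C \right)} = - 3 \left(\left(2 - -3\right) - \left(-3 + 2 C\right)\right) = - 3 \left(\left(2 + 3\right) - \left(-3 + 2 C\right)\right) = - 3 \left(5 - \left(-3 + 2 C\right)\right) = - 3 \left(8 - 2 C\right) = -24 + 6 C$)
$\frac{M{\left(474 \right)} + W{\left(-44,-130 \right)}}{449148 + X{\left(-179 \right)}} = \frac{\sqrt{73 + 474} + 12}{449148 + \left(-24 + 6 \left(-179\right)\right)} = \frac{\sqrt{547} + 12}{449148 - 1098} = \frac{12 + \sqrt{547}}{449148 - 1098} = \frac{12 + \sqrt{547}}{448050} = \left(12 + \sqrt{547}\right) \frac{1}{448050} = \frac{2}{74675} + \frac{\sqrt{547}}{448050}$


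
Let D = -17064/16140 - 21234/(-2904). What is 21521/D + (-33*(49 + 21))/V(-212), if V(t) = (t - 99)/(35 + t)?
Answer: 2692230479290/1266300877 ≈ 2126.1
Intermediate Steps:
V(t) = (-99 + t)/(35 + t)
D = 4071707/650980 (D = -17064*1/16140 - 21234*(-1/2904) = -1422/1345 + 3539/484 = 4071707/650980 ≈ 6.2547)
21521/D + (-33*(49 + 21))/V(-212) = 21521/(4071707/650980) + (-33*(49 + 21))/(((-99 - 212)/(35 - 212))) = 21521*(650980/4071707) + (-33*70)/((-311/(-177))) = 14009740580/4071707 - 2310/((-1/177*(-311))) = 14009740580/4071707 - 2310/311/177 = 14009740580/4071707 - 2310*177/311 = 14009740580/4071707 - 408870/311 = 2692230479290/1266300877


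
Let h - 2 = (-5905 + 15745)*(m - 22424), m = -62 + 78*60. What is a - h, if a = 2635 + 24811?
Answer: 175238484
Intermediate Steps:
m = 4618 (m = -62 + 4680 = 4618)
h = -175211038 (h = 2 + (-5905 + 15745)*(4618 - 22424) = 2 + 9840*(-17806) = 2 - 175211040 = -175211038)
a = 27446
a - h = 27446 - 1*(-175211038) = 27446 + 175211038 = 175238484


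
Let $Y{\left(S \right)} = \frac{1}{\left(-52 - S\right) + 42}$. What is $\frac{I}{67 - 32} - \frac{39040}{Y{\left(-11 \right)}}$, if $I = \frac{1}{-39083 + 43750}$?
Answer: $- \frac{6376988799}{163345} \approx -39040.0$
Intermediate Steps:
$Y{\left(S \right)} = \frac{1}{-10 - S}$
$I = \frac{1}{4667} \approx 0.00021427$
$\frac{I}{67 - 32} - \frac{39040}{Y{\left(-11 \right)}} = \frac{1}{4667 \left(67 - 32\right)} - \frac{39040}{\left(-1\right) \frac{1}{10 - 11}} = \frac{1}{4667 \left(67 - 32\right)} - \frac{39040}{\left(-1\right) \frac{1}{-1}} = \frac{1}{4667 \cdot 35} - \frac{39040}{\left(-1\right) \left(-1\right)} = \frac{1}{4667} \cdot \frac{1}{35} - \frac{39040}{1} = \frac{1}{163345} - 39040 = - \frac{6376988799}{163345}$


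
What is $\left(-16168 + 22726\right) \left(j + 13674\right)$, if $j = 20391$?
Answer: $223398270$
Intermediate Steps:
$\left(-16168 + 22726\right) \left(j + 13674\right) = \left(-16168 + 22726\right) \left(20391 + 13674\right) = 6558 \cdot 34065 = 223398270$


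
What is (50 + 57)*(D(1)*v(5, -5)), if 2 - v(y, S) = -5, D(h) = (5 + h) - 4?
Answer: 1498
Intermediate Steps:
D(h) = 1 + h
v(y, S) = 7 (v(y, S) = 2 - 1*(-5) = 2 + 5 = 7)
(50 + 57)*(D(1)*v(5, -5)) = (50 + 57)*((1 + 1)*7) = 107*(2*7) = 107*14 = 1498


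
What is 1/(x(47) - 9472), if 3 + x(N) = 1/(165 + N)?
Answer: -212/2008699 ≈ -0.00010554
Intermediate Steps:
x(N) = -3 + 1/(165 + N)
1/(x(47) - 9472) = 1/((-494 - 3*47)/(165 + 47) - 9472) = 1/((-494 - 141)/212 - 9472) = 1/((1/212)*(-635) - 9472) = 1/(-635/212 - 9472) = 1/(-2008699/212) = -212/2008699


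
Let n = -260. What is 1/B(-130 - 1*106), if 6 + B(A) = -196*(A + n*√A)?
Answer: 925/12300251202 - 5096*I*√59/30750628005 ≈ 7.5202e-8 - 1.2729e-6*I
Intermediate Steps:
B(A) = -6 - 196*A + 50960*√A (B(A) = -6 - 196*(A - 260*√A) = -6 + (-196*A + 50960*√A) = -6 - 196*A + 50960*√A)
1/B(-130 - 1*106) = 1/(-6 - 196*(-130 - 1*106) + 50960*√(-130 - 1*106)) = 1/(-6 - 196*(-130 - 106) + 50960*√(-130 - 106)) = 1/(-6 - 196*(-236) + 50960*√(-236)) = 1/(-6 + 46256 + 50960*(2*I*√59)) = 1/(-6 + 46256 + 101920*I*√59) = 1/(46250 + 101920*I*√59)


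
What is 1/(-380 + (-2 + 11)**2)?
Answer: -1/299 ≈ -0.0033445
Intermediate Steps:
1/(-380 + (-2 + 11)**2) = 1/(-380 + 9**2) = 1/(-380 + 81) = 1/(-299) = -1/299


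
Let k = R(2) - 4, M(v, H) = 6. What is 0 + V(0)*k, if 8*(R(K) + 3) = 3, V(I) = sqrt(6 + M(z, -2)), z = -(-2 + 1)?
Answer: -53*sqrt(3)/4 ≈ -22.950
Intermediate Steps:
z = 1 (z = -1*(-1) = 1)
V(I) = 2*sqrt(3) (V(I) = sqrt(6 + 6) = sqrt(12) = 2*sqrt(3))
R(K) = -21/8 (R(K) = -3 + (1/8)*3 = -3 + 3/8 = -21/8)
k = -53/8 (k = -21/8 - 4 = -53/8 ≈ -6.6250)
0 + V(0)*k = 0 + (2*sqrt(3))*(-53/8) = 0 - 53*sqrt(3)/4 = -53*sqrt(3)/4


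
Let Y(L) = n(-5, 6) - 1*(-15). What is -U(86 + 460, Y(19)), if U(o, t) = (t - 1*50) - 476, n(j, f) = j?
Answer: 516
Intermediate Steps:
Y(L) = 10 (Y(L) = -5 - 1*(-15) = -5 + 15 = 10)
U(o, t) = -526 + t (U(o, t) = (t - 50) - 476 = (-50 + t) - 476 = -526 + t)
-U(86 + 460, Y(19)) = -(-526 + 10) = -1*(-516) = 516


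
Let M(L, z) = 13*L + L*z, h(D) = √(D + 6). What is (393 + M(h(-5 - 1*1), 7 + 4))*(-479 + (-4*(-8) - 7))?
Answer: -178422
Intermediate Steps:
h(D) = √(6 + D)
(393 + M(h(-5 - 1*1), 7 + 4))*(-479 + (-4*(-8) - 7)) = (393 + √(6 + (-5 - 1*1))*(13 + (7 + 4)))*(-479 + (-4*(-8) - 7)) = (393 + √(6 + (-5 - 1))*(13 + 11))*(-479 + (32 - 7)) = (393 + √(6 - 6)*24)*(-479 + 25) = (393 + √0*24)*(-454) = (393 + 0*24)*(-454) = (393 + 0)*(-454) = 393*(-454) = -178422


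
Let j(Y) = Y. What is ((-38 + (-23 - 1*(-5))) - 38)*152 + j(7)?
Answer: -14281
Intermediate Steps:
((-38 + (-23 - 1*(-5))) - 38)*152 + j(7) = ((-38 + (-23 - 1*(-5))) - 38)*152 + 7 = ((-38 + (-23 + 5)) - 38)*152 + 7 = ((-38 - 18) - 38)*152 + 7 = (-56 - 38)*152 + 7 = -94*152 + 7 = -14288 + 7 = -14281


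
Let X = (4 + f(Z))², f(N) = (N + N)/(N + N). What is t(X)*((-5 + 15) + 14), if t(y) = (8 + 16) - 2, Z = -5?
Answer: 528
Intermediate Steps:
f(N) = 1 (f(N) = (2*N)/((2*N)) = (2*N)*(1/(2*N)) = 1)
X = 25 (X = (4 + 1)² = 5² = 25)
t(y) = 22 (t(y) = 24 - 2 = 22)
t(X)*((-5 + 15) + 14) = 22*((-5 + 15) + 14) = 22*(10 + 14) = 22*24 = 528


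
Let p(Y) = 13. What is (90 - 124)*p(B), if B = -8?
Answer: -442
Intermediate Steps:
(90 - 124)*p(B) = (90 - 124)*13 = -34*13 = -442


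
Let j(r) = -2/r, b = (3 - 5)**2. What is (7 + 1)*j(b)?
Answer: -4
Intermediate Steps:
b = 4 (b = (-2)**2 = 4)
(7 + 1)*j(b) = (7 + 1)*(-2/4) = 8*(-2*1/4) = 8*(-1/2) = -4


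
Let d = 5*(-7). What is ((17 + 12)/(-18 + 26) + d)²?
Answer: 63001/64 ≈ 984.39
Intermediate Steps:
d = -35
((17 + 12)/(-18 + 26) + d)² = ((17 + 12)/(-18 + 26) - 35)² = (29/8 - 35)² = (-251/8)² = 63001/64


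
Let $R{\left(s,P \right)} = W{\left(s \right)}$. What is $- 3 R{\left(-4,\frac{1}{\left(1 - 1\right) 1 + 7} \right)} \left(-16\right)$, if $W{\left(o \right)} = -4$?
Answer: $-192$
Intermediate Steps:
$R{\left(s,P \right)} = -4$
$- 3 R{\left(-4,\frac{1}{\left(1 - 1\right) 1 + 7} \right)} \left(-16\right) = \left(-3\right) \left(-4\right) \left(-16\right) = 12 \left(-16\right) = -192$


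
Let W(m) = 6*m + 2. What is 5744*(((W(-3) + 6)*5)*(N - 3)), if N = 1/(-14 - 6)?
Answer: 875960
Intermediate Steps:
N = -1/20 (N = 1/(-20) = -1/20 ≈ -0.050000)
W(m) = 2 + 6*m
5744*(((W(-3) + 6)*5)*(N - 3)) = 5744*((((2 + 6*(-3)) + 6)*5)*(-1/20 - 3)) = 5744*((((2 - 18) + 6)*5)*(-61/20)) = 5744*(((-16 + 6)*5)*(-61/20)) = 5744*(-10*5*(-61/20)) = 5744*(-50*(-61/20)) = 5744*(305/2) = 875960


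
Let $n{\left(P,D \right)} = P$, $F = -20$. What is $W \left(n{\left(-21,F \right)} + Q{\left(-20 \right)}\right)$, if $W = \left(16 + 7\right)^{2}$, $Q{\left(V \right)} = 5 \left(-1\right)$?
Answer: $-13754$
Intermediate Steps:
$Q{\left(V \right)} = -5$
$W = 529$ ($W = 23^{2} = 529$)
$W \left(n{\left(-21,F \right)} + Q{\left(-20 \right)}\right) = 529 \left(-21 - 5\right) = 529 \left(-26\right) = -13754$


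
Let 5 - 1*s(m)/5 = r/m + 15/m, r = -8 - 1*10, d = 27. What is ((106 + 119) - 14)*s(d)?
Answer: 48530/9 ≈ 5392.2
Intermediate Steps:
r = -18 (r = -8 - 10 = -18)
s(m) = 25 + 15/m (s(m) = 25 - 5*(-18/m + 15/m) = 25 - (-15)/m = 25 + 15/m)
((106 + 119) - 14)*s(d) = ((106 + 119) - 14)*(25 + 15/27) = (225 - 14)*(25 + 15*(1/27)) = 211*(25 + 5/9) = 211*(230/9) = 48530/9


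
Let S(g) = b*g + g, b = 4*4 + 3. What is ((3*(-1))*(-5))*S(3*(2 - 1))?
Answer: 900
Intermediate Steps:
b = 19 (b = 16 + 3 = 19)
S(g) = 20*g (S(g) = 19*g + g = 20*g)
((3*(-1))*(-5))*S(3*(2 - 1)) = ((3*(-1))*(-5))*(20*(3*(2 - 1))) = (-3*(-5))*(20*(3*1)) = 15*(20*3) = 15*60 = 900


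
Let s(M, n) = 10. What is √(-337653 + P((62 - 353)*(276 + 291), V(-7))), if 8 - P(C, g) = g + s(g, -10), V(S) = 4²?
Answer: 3*I*√37519 ≈ 581.09*I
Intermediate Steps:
V(S) = 16
P(C, g) = -2 - g (P(C, g) = 8 - (g + 10) = 8 - (10 + g) = 8 + (-10 - g) = -2 - g)
√(-337653 + P((62 - 353)*(276 + 291), V(-7))) = √(-337653 + (-2 - 1*16)) = √(-337653 + (-2 - 16)) = √(-337653 - 18) = √(-337671) = 3*I*√37519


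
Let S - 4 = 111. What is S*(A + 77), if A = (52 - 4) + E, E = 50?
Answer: 20125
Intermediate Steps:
S = 115 (S = 4 + 111 = 115)
A = 98 (A = (52 - 4) + 50 = 48 + 50 = 98)
S*(A + 77) = 115*(98 + 77) = 115*175 = 20125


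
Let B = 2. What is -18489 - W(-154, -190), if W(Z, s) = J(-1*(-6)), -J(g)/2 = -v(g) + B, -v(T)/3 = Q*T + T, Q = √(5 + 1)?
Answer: -18449 + 36*√6 ≈ -18361.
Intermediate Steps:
Q = √6 ≈ 2.4495
v(T) = -3*T - 3*T*√6 (v(T) = -3*(√6*T + T) = -3*(T*√6 + T) = -3*(T + T*√6) = -3*T - 3*T*√6)
J(g) = -4 - 6*g*(1 + √6) (J(g) = -2*(-(-3)*g*(1 + √6) + 2) = -2*(3*g*(1 + √6) + 2) = -2*(2 + 3*g*(1 + √6)) = -4 - 6*g*(1 + √6))
W(Z, s) = -40 - 36*√6 (W(Z, s) = -4 - 6*(-1*(-6))*(1 + √6) = -4 - 6*6*(1 + √6) = -4 + (-36 - 36*√6) = -40 - 36*√6)
-18489 - W(-154, -190) = -18489 - (-40 - 36*√6) = -18489 + (40 + 36*√6) = -18449 + 36*√6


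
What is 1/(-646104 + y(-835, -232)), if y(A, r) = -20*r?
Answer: -1/641464 ≈ -1.5589e-6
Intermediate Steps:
1/(-646104 + y(-835, -232)) = 1/(-646104 - 20*(-232)) = 1/(-646104 + 4640) = 1/(-641464) = -1/641464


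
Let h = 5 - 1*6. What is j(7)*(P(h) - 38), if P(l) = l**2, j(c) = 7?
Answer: -259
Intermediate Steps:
h = -1 (h = 5 - 6 = -1)
j(7)*(P(h) - 38) = 7*((-1)**2 - 38) = 7*(1 - 38) = 7*(-37) = -259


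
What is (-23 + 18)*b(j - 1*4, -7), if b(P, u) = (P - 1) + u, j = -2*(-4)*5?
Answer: -140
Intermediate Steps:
j = 40 (j = 8*5 = 40)
b(P, u) = -1 + P + u (b(P, u) = (-1 + P) + u = -1 + P + u)
(-23 + 18)*b(j - 1*4, -7) = (-23 + 18)*(-1 + (40 - 1*4) - 7) = -5*(-1 + (40 - 4) - 7) = -5*(-1 + 36 - 7) = -5*28 = -140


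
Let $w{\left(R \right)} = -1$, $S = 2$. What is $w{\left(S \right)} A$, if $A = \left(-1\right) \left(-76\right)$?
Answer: $-76$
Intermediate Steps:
$A = 76$
$w{\left(S \right)} A = \left(-1\right) 76 = -76$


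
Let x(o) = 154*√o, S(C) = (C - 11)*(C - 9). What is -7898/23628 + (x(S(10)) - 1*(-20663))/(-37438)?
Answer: -8908076/10052103 - 77*I/18719 ≈ -0.88619 - 0.0041135*I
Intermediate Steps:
S(C) = (-11 + C)*(-9 + C)
-7898/23628 + (x(S(10)) - 1*(-20663))/(-37438) = -7898/23628 + (154*√(99 + 10² - 20*10) - 1*(-20663))/(-37438) = -7898*1/23628 + (154*√(99 + 100 - 200) + 20663)*(-1/37438) = -359/1074 + (154*√(-1) + 20663)*(-1/37438) = -359/1074 + (154*I + 20663)*(-1/37438) = -359/1074 + (20663 + 154*I)*(-1/37438) = -359/1074 + (-20663/37438 - 77*I/18719) = -8908076/10052103 - 77*I/18719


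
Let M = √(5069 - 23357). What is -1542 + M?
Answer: -1542 + 12*I*√127 ≈ -1542.0 + 135.23*I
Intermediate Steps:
M = 12*I*√127 (M = √(-18288) = 12*I*√127 ≈ 135.23*I)
-1542 + M = -1542 + 12*I*√127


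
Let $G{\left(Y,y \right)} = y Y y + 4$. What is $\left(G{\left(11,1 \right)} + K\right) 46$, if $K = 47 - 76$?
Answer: $-644$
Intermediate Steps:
$K = -29$
$G{\left(Y,y \right)} = 4 + Y y^{2}$ ($G{\left(Y,y \right)} = Y y y + 4 = Y y^{2} + 4 = 4 + Y y^{2}$)
$\left(G{\left(11,1 \right)} + K\right) 46 = \left(\left(4 + 11 \cdot 1^{2}\right) - 29\right) 46 = \left(\left(4 + 11 \cdot 1\right) - 29\right) 46 = \left(\left(4 + 11\right) - 29\right) 46 = \left(15 - 29\right) 46 = \left(-14\right) 46 = -644$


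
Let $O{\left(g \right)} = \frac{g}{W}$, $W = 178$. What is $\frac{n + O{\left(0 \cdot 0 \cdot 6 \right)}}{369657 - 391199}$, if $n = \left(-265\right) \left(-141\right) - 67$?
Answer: $- \frac{18649}{10771} \approx -1.7314$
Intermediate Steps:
$O{\left(g \right)} = \frac{g}{178}$
$n = 37298$ ($n = 37365 - 67 = 37298$)
$\frac{n + O{\left(0 \cdot 0 \cdot 6 \right)}}{369657 - 391199} = \frac{37298 + \frac{0 \cdot 0 \cdot 6}{178}}{369657 - 391199} = \frac{37298 + \frac{0 \cdot 6}{178}}{-21542} = \left(37298 + \frac{1}{178} \cdot 0\right) \left(- \frac{1}{21542}\right) = \left(37298 + 0\right) \left(- \frac{1}{21542}\right) = 37298 \left(- \frac{1}{21542}\right) = - \frac{18649}{10771}$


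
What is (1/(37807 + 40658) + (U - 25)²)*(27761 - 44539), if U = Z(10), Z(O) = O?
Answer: -296209315028/78465 ≈ -3.7750e+6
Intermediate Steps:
U = 10
(1/(37807 + 40658) + (U - 25)²)*(27761 - 44539) = (1/(37807 + 40658) + (10 - 25)²)*(27761 - 44539) = (1/78465 + (-15)²)*(-16778) = (1/78465 + 225)*(-16778) = (17654626/78465)*(-16778) = -296209315028/78465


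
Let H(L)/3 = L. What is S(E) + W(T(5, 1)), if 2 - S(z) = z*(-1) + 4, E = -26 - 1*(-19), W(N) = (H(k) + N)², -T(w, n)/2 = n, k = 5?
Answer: 160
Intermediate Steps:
H(L) = 3*L
T(w, n) = -2*n
W(N) = (15 + N)² (W(N) = (3*5 + N)² = (15 + N)²)
E = -7 (E = -26 + 19 = -7)
S(z) = -2 + z (S(z) = 2 - (z*(-1) + 4) = 2 - (-z + 4) = 2 - (4 - z) = 2 + (-4 + z) = -2 + z)
S(E) + W(T(5, 1)) = (-2 - 7) + (15 - 2*1)² = -9 + (15 - 2)² = -9 + 13² = -9 + 169 = 160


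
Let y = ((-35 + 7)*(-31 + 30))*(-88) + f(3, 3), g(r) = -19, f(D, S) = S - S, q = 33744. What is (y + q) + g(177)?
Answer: 31261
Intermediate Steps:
f(D, S) = 0
y = -2464 (y = ((-35 + 7)*(-31 + 30))*(-88) + 0 = -28*(-1)*(-88) + 0 = 28*(-88) + 0 = -2464 + 0 = -2464)
(y + q) + g(177) = (-2464 + 33744) - 19 = 31280 - 19 = 31261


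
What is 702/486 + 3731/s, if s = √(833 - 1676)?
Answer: 13/9 - 3731*I*√843/843 ≈ 1.4444 - 128.5*I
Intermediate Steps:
s = I*√843 (s = √(-843) = I*√843 ≈ 29.034*I)
702/486 + 3731/s = 702/486 + 3731/((I*√843)) = 702*(1/486) + 3731*(-I*√843/843) = 13/9 - 3731*I*√843/843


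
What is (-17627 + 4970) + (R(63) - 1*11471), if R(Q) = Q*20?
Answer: -22868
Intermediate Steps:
R(Q) = 20*Q
(-17627 + 4970) + (R(63) - 1*11471) = (-17627 + 4970) + (20*63 - 1*11471) = -12657 + (1260 - 11471) = -12657 - 10211 = -22868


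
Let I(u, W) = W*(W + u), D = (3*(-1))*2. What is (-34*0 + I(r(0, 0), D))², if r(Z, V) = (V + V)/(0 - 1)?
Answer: 1296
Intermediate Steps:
r(Z, V) = -2*V (r(Z, V) = (2*V)/(-1) = (2*V)*(-1) = -2*V)
D = -6 (D = -3*2 = -6)
(-34*0 + I(r(0, 0), D))² = (-34*0 - 6*(-6 - 2*0))² = (0 - 6*(-6 + 0))² = (0 - 6*(-6))² = (0 + 36)² = 36² = 1296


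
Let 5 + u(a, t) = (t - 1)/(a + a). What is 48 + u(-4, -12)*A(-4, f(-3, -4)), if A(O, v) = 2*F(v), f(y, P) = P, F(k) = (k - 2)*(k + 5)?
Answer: 177/2 ≈ 88.500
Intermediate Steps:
u(a, t) = -5 + (-1 + t)/(2*a) (u(a, t) = -5 + (t - 1)/(a + a) = -5 + (-1 + t)/((2*a)) = -5 + (-1 + t)*(1/(2*a)) = -5 + (-1 + t)/(2*a))
F(k) = (-2 + k)*(5 + k)
A(O, v) = -20 + 2*v**2 + 6*v (A(O, v) = 2*(-10 + v**2 + 3*v) = -20 + 2*v**2 + 6*v)
48 + u(-4, -12)*A(-4, f(-3, -4)) = 48 + ((1/2)*(-1 - 12 - 10*(-4))/(-4))*(-20 + 2*(-4)**2 + 6*(-4)) = 48 + ((1/2)*(-1/4)*(-1 - 12 + 40))*(-20 + 2*16 - 24) = 48 + ((1/2)*(-1/4)*27)*(-20 + 32 - 24) = 48 - 27/8*(-12) = 48 + 81/2 = 177/2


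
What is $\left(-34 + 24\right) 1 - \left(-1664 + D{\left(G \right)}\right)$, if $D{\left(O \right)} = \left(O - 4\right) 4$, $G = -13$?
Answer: $1722$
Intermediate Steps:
$D{\left(O \right)} = -16 + 4 O$ ($D{\left(O \right)} = \left(-4 + O\right) 4 = -16 + 4 O$)
$\left(-34 + 24\right) 1 - \left(-1664 + D{\left(G \right)}\right) = \left(-34 + 24\right) 1 - \left(-1664 + \left(-16 + 4 \left(-13\right)\right)\right) = \left(-10\right) 1 - \left(-1664 - 68\right) = -10 - \left(-1664 - 68\right) = -10 - -1732 = -10 + 1732 = 1722$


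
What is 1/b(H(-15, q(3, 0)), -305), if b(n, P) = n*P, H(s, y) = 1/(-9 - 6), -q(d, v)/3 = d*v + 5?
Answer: 3/61 ≈ 0.049180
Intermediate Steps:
q(d, v) = -15 - 3*d*v (q(d, v) = -3*(d*v + 5) = -3*(5 + d*v) = -15 - 3*d*v)
H(s, y) = -1/15 (H(s, y) = 1/(-15) = -1/15)
b(n, P) = P*n
1/b(H(-15, q(3, 0)), -305) = 1/(-305*(-1/15)) = 1/(61/3) = 3/61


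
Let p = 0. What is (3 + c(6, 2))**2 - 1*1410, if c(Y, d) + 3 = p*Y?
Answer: -1410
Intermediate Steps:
c(Y, d) = -3 (c(Y, d) = -3 + 0*Y = -3 + 0 = -3)
(3 + c(6, 2))**2 - 1*1410 = (3 - 3)**2 - 1*1410 = 0**2 - 1410 = 0 - 1410 = -1410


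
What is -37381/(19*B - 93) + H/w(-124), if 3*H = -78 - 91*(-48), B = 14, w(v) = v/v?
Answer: 210009/173 ≈ 1213.9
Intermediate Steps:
w(v) = 1
H = 1430 (H = (-78 - 91*(-48))/3 = (-78 + 4368)/3 = (1/3)*4290 = 1430)
-37381/(19*B - 93) + H/w(-124) = -37381/(19*14 - 93) + 1430/1 = -37381/(266 - 93) + 1430*1 = -37381/173 + 1430 = 210009/173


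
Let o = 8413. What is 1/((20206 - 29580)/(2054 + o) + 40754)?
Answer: 10467/426562744 ≈ 2.4538e-5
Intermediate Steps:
1/((20206 - 29580)/(2054 + o) + 40754) = 1/((20206 - 29580)/(2054 + 8413) + 40754) = 1/(-9374/10467 + 40754) = 1/(426562744/10467) = 10467/426562744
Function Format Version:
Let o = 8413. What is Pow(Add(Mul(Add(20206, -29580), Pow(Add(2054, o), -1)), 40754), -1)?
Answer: Rational(10467, 426562744) ≈ 2.4538e-5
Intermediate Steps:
Pow(Add(Mul(Add(20206, -29580), Pow(Add(2054, o), -1)), 40754), -1) = Pow(Add(Mul(Add(20206, -29580), Pow(Add(2054, 8413), -1)), 40754), -1) = Pow(Add(Mul(-9374, Pow(10467, -1)), 40754), -1) = Pow(Add(Mul(-9374, Rational(1, 10467)), 40754), -1) = Pow(Add(Rational(-9374, 10467), 40754), -1) = Pow(Rational(426562744, 10467), -1) = Rational(10467, 426562744)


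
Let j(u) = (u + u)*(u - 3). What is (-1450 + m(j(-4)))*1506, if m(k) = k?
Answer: -2099364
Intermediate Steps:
j(u) = 2*u*(-3 + u) (j(u) = (2*u)*(-3 + u) = 2*u*(-3 + u))
(-1450 + m(j(-4)))*1506 = (-1450 + 2*(-4)*(-3 - 4))*1506 = (-1450 + 2*(-4)*(-7))*1506 = (-1450 + 56)*1506 = -1394*1506 = -2099364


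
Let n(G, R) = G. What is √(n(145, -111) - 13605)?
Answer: 2*I*√3365 ≈ 116.02*I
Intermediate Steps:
√(n(145, -111) - 13605) = √(145 - 13605) = √(-13460) = 2*I*√3365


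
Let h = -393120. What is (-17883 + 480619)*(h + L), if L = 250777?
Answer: -65867230448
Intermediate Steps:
(-17883 + 480619)*(h + L) = (-17883 + 480619)*(-393120 + 250777) = 462736*(-142343) = -65867230448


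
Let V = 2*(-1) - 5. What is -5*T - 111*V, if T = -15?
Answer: 852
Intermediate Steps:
V = -7 (V = -2 - 5 = -7)
-5*T - 111*V = -5*(-15) - 111*(-7) = 75 + 777 = 852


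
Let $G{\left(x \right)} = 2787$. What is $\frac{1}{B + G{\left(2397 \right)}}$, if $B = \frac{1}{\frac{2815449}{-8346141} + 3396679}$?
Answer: $\frac{9449719683430}{26336368760501457} \approx 0.00035881$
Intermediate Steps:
$B = \frac{2782047}{9449719683430}$ ($B = \frac{1}{2815449 \left(- \frac{1}{8346141}\right) + 3396679} = \frac{1}{- \frac{938483}{2782047} + 3396679} = \frac{1}{\frac{9449719683430}{2782047}} = \frac{2782047}{9449719683430} \approx 2.9441 \cdot 10^{-7}$)
$\frac{1}{B + G{\left(2397 \right)}} = \frac{1}{\frac{2782047}{9449719683430} + 2787} = \frac{1}{\frac{26336368760501457}{9449719683430}} = \frac{9449719683430}{26336368760501457}$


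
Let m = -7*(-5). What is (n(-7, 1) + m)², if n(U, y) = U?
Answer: 784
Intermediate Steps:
m = 35
(n(-7, 1) + m)² = (-7 + 35)² = 28² = 784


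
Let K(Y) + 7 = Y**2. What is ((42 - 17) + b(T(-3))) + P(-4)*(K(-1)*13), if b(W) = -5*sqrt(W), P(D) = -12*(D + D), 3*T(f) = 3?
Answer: -7468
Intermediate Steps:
T(f) = 1 (T(f) = (1/3)*3 = 1)
P(D) = -24*D
K(Y) = -7 + Y**2
((42 - 17) + b(T(-3))) + P(-4)*(K(-1)*13) = ((42 - 17) - 5*sqrt(1)) + (-24*(-4))*((-7 + (-1)**2)*13) = (25 - 5*1) + 96*((-7 + 1)*13) = (25 - 5) + 96*(-6*13) = 20 + 96*(-78) = 20 - 7488 = -7468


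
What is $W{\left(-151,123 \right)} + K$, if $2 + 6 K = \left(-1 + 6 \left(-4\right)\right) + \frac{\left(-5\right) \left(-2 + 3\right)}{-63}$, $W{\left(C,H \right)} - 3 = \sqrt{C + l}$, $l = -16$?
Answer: $- \frac{281}{189} + i \sqrt{167} \approx -1.4868 + 12.923 i$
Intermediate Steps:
$W{\left(C,H \right)} = 3 + \sqrt{-16 + C}$ ($W{\left(C,H \right)} = 3 + \sqrt{C - 16} = 3 + \sqrt{-16 + C}$)
$K = - \frac{848}{189}$ ($K = - \frac{1}{3} + \frac{\left(-1 + 6 \left(-4\right)\right) + \frac{\left(-5\right) \left(-2 + 3\right)}{-63}}{6} = - \frac{1}{3} + \frac{\left(-1 - 24\right) + \left(-5\right) 1 \left(- \frac{1}{63}\right)}{6} = - \frac{1}{3} + \frac{-25 - - \frac{5}{63}}{6} = - \frac{1}{3} + \frac{-25 + \frac{5}{63}}{6} = - \frac{1}{3} + \frac{1}{6} \left(- \frac{1570}{63}\right) = - \frac{1}{3} - \frac{785}{189} = - \frac{848}{189} \approx -4.4868$)
$W{\left(-151,123 \right)} + K = \left(3 + \sqrt{-16 - 151}\right) - \frac{848}{189} = \left(3 + \sqrt{-167}\right) - \frac{848}{189} = \left(3 + i \sqrt{167}\right) - \frac{848}{189} = - \frac{281}{189} + i \sqrt{167}$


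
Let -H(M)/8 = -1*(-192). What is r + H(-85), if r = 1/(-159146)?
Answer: -244448257/159146 ≈ -1536.0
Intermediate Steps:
H(M) = -1536 (H(M) = -(-8)*(-192) = -8*192 = -1536)
r = -1/159146 ≈ -6.2835e-6
r + H(-85) = -1/159146 - 1536 = -244448257/159146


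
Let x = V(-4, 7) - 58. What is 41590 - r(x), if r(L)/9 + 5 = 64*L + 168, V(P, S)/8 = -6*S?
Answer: 267067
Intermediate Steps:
V(P, S) = -48*S (V(P, S) = 8*(-6*S) = -48*S)
x = -394 (x = -48*7 - 58 = -336 - 58 = -394)
r(L) = 1467 + 576*L (r(L) = -45 + 9*(64*L + 168) = -45 + 9*(168 + 64*L) = -45 + (1512 + 576*L) = 1467 + 576*L)
41590 - r(x) = 41590 - (1467 + 576*(-394)) = 41590 - (1467 - 226944) = 41590 - 1*(-225477) = 41590 + 225477 = 267067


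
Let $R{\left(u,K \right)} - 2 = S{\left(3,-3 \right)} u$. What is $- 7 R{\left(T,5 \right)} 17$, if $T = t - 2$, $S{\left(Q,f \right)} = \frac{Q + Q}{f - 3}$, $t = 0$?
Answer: $-476$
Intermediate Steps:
$S{\left(Q,f \right)} = \frac{2 Q}{-3 + f}$
$T = -2$ ($T = 0 - 2 = -2$)
$R{\left(u,K \right)} = 2 - u$ ($R{\left(u,K \right)} = 2 + 2 \cdot 3 \frac{1}{-3 - 3} u = 2 + 2 \cdot 3 \frac{1}{-6} u = 2 + 2 \cdot 3 \left(- \frac{1}{6}\right) u = 2 - u$)
$- 7 R{\left(T,5 \right)} 17 = - 7 \left(2 - -2\right) 17 = - 7 \left(2 + 2\right) 17 = \left(-7\right) 4 \cdot 17 = \left(-28\right) 17 = -476$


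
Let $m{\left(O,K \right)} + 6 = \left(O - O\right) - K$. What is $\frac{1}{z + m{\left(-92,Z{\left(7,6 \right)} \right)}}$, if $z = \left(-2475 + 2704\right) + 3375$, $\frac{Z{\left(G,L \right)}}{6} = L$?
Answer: $\frac{1}{3562} \approx 0.00028074$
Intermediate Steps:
$Z{\left(G,L \right)} = 6 L$
$m{\left(O,K \right)} = -6 - K$ ($m{\left(O,K \right)} = -6 + \left(\left(O - O\right) - K\right) = -6 + \left(0 - K\right) = -6 - K$)
$z = 3604$ ($z = 229 + 3375 = 3604$)
$\frac{1}{z + m{\left(-92,Z{\left(7,6 \right)} \right)}} = \frac{1}{3604 - \left(6 + 6 \cdot 6\right)} = \frac{1}{3604 - 42} = \frac{1}{3562}$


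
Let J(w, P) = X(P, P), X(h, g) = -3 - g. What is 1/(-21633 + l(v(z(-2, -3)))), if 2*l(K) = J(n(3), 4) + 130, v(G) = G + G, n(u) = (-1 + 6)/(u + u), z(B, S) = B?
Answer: -2/43143 ≈ -4.6357e-5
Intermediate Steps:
n(u) = 5/(2*u) (n(u) = 5/((2*u)) = 5*(1/(2*u)) = 5/(2*u))
J(w, P) = -3 - P
v(G) = 2*G
l(K) = 123/2 (l(K) = ((-3 - 1*4) + 130)/2 = ((-3 - 4) + 130)/2 = (-7 + 130)/2 = (½)*123 = 123/2)
1/(-21633 + l(v(z(-2, -3)))) = 1/(-21633 + 123/2) = 1/(-43143/2) = -2/43143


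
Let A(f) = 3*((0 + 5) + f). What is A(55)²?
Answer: 32400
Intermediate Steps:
A(f) = 15 + 3*f (A(f) = 3*(5 + f) = 15 + 3*f)
A(55)² = (15 + 3*55)² = (15 + 165)² = 180² = 32400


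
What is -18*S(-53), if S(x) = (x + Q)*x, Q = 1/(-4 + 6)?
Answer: -50085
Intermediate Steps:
Q = ½ (Q = 1/2 = ½ ≈ 0.50000)
S(x) = x*(½ + x) (S(x) = (x + ½)*x = (½ + x)*x = x*(½ + x))
-18*S(-53) = -(-954)*(½ - 53) = -(-954)*(-105)/2 = -18*5565/2 = -50085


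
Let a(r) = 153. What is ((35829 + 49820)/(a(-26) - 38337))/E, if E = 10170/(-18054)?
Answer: 85905947/21573960 ≈ 3.9819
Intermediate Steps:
E = -565/1003 (E = 10170*(-1/18054) = -565/1003 ≈ -0.56331)
((35829 + 49820)/(a(-26) - 38337))/E = ((35829 + 49820)/(153 - 38337))/(-565/1003) = (85649/(-38184))*(-1003/565) = (85649*(-1/38184))*(-1003/565) = -85649/38184*(-1003/565) = 85905947/21573960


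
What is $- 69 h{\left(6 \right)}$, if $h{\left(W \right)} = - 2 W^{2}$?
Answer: $4968$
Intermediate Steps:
$- 69 h{\left(6 \right)} = - 69 \left(- 2 \cdot 6^{2}\right) = - 69 \left(\left(-2\right) 36\right) = \left(-69\right) \left(-72\right) = 4968$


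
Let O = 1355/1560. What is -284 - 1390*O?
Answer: -232649/156 ≈ -1491.3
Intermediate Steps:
O = 271/312 (O = 1355*(1/1560) = 271/312 ≈ 0.86859)
-284 - 1390*O = -284 - 1390*271/312 = -284 - 188345/156 = -232649/156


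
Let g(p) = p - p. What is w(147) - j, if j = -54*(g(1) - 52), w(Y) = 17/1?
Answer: -2791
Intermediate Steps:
g(p) = 0
w(Y) = 17 (w(Y) = 17*1 = 17)
j = 2808 (j = -54*(0 - 52) = -54*(-52) = 2808)
w(147) - j = 17 - 1*2808 = 17 - 2808 = -2791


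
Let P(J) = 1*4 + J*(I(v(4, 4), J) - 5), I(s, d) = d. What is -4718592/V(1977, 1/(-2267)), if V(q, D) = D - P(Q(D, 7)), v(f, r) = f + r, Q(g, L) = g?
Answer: 24250207961088/20570759 ≈ 1.1789e+6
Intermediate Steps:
P(J) = 4 + J*(-5 + J) (P(J) = 1*4 + J*(J - 5) = 4 + J*(-5 + J))
V(q, D) = -4 - D² + 6*D (V(q, D) = D - (4 + D² - 5*D) = D + (-4 - D² + 5*D) = -4 - D² + 6*D)
-4718592/V(1977, 1/(-2267)) = -4718592/(-4 - (1/(-2267))² + 6/(-2267)) = -4718592/(-4 - (-1/2267)² + 6*(-1/2267)) = -4718592/(-4 - 1*1/5139289 - 6/2267) = -4718592/(-4 - 1/5139289 - 6/2267) = -4718592/(-20570759/5139289) = -4718592*(-5139289/20570759) = 24250207961088/20570759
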